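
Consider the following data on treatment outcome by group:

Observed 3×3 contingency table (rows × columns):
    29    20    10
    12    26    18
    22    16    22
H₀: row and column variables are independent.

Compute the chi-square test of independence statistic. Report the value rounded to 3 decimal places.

test statistic = 13.813

Row totals [59, 56, 60], col totals [63, 62, 50], n=175
χ² = (29−21.24)²/21.24 + (20−20.90)²/20.90 + (10−16.86)²/16.86 + (12−20.16)²/20.16 + (26−19.84)²/19.84 + (18−16.00)²/16.00 + (22−21.60)²/21.60 + (16−21.26)²/21.26 + (22−17.14)²/17.14 = 13.8126
df = 4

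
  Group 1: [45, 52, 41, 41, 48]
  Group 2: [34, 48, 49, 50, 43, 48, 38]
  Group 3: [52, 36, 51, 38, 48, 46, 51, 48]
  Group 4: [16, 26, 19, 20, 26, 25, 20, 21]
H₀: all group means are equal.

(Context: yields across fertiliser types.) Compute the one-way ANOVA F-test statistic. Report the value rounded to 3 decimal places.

Group means [45.40, 44.29, 46.25, 21.62], grand mean 38.571
SSB = Σnᵢ(x̄ᵢ−x̄)² = 3230.854; SSW = ΣΣ(x−x̄ᵢ)² = 670.004
MSB = 3230.854/3 = 1076.9512; MSW = 670.004/24 = 27.9168
F = MSB/MSW = 38.5772
df = (3, 24)

test statistic = 38.577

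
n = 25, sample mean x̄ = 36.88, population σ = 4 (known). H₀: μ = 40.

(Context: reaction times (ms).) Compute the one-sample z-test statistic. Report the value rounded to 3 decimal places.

test statistic = -3.900

SE = σ/√n = 4/√25 = 0.8000
z = (x̄−μ₀)/SE = (36.88−40)/0.8000 = -3.9000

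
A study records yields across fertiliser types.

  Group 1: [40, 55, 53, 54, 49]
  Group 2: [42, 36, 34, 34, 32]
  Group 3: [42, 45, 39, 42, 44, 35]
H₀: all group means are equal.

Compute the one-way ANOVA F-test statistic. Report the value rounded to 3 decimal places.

Group means [50.20, 35.60, 41.17], grand mean 42.250
SSB = Σnᵢ(x̄ᵢ−x̄)² = 544.167; SSW = ΣΣ(x−x̄ᵢ)² = 276.833
MSB = 544.167/2 = 272.0833; MSW = 276.833/13 = 21.2949
F = MSB/MSW = 12.7769
df = (2, 13)

test statistic = 12.777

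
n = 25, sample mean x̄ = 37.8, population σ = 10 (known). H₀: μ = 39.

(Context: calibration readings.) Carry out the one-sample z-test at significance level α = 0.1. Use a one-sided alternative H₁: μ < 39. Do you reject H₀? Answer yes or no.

reject H₀: no

SE = σ/√n = 10/√25 = 2.0000
z = (x̄−μ₀)/SE = (37.8−39)/2.0000 = -0.6000
p-value (one-sided, H₁ less) = 0.27425
At α=0.1: p ≥ α → fail to reject H₀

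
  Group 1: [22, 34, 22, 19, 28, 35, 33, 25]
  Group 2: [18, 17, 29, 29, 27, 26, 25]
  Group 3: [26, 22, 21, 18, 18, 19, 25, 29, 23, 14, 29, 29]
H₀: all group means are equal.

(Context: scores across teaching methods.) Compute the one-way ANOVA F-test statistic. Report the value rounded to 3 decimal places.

test statistic = 1.698

Group means [27.25, 24.43, 22.75], grand mean 24.519
SSB = Σnᵢ(x̄ᵢ−x̄)² = 97.276; SSW = ΣΣ(x−x̄ᵢ)² = 687.464
MSB = 97.276/2 = 48.6382; MSW = 687.464/24 = 28.6443
F = MSB/MSW = 1.6980
df = (2, 24)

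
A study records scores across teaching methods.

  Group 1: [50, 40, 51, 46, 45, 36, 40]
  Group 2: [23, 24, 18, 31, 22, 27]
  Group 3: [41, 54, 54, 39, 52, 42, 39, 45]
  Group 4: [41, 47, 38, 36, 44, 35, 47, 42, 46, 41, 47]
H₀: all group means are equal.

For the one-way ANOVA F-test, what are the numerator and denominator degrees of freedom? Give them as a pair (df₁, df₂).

degrees of freedom = [3, 28]

k = 4 groups, N = 32 total
df = (k−1, N−k) = (4−1, 32−4) = (3, 28)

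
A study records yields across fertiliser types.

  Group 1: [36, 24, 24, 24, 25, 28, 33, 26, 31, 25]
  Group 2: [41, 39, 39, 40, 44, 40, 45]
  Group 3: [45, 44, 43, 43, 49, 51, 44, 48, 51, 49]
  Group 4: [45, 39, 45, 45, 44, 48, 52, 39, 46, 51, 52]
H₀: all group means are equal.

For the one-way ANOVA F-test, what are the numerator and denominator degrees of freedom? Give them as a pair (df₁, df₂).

degrees of freedom = [3, 34]

k = 4 groups, N = 38 total
df = (k−1, N−k) = (4−1, 38−4) = (3, 34)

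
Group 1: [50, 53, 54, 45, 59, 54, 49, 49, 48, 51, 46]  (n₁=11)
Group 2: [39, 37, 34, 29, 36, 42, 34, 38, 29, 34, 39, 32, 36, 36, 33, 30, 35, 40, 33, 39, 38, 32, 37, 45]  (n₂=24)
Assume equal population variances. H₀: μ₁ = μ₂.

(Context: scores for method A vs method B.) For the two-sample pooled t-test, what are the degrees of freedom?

df = n₁ + n₂ − 2 = 11 + 24 − 2 = 33

degrees of freedom = 33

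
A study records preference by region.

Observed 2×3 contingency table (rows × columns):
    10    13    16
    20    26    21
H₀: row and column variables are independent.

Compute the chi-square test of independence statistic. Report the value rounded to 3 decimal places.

Row totals [39, 67], col totals [30, 39, 37], n=106
χ² = (10−11.04)²/11.04 + (13−14.35)²/14.35 + (16−13.61)²/13.61 + (20−18.96)²/18.96 + (26−24.65)²/24.65 + (21−23.39)²/23.39 = 1.0171
df = 2

test statistic = 1.017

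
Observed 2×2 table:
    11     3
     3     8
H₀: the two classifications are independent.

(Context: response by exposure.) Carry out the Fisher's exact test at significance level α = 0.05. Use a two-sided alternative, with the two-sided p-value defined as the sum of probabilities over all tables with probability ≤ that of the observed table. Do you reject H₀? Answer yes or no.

Margins: r₁=14, r₂=11, c₁=14, c₂=11, n=25
p_obs = C(14,11)·C(11,3)/C(25,14); sum pmf over tables with pmf ≤ p_obs
p-value (two-sided) = 0.01718
At α=0.05: p < α → reject H₀

reject H₀: yes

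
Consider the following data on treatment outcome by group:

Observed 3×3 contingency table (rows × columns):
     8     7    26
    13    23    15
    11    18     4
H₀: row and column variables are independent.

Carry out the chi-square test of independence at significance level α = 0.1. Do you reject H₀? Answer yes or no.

reject H₀: yes

Row totals [41, 51, 33], col totals [32, 48, 45], n=125
χ² = (8−10.50)²/10.50 + (7−15.74)²/15.74 + (26−14.76)²/14.76 + (13−13.06)²/13.06 + (23−19.58)²/19.58 + (15−18.36)²/18.36 + (11−8.45)²/8.45 + (18−12.67)²/12.67 + (4−11.88)²/11.88 = 23.4582
df = 4
p-value (upper-tail) = 0.00010
At α=0.1: p < α → reject H₀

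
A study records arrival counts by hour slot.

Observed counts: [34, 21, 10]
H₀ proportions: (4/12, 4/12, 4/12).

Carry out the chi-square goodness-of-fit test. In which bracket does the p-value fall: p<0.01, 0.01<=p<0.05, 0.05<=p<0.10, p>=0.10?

n = 65; E_i = n·p_i = [21.67, 21.67, 21.67]
χ² = (34−21.67)²/21.67 + (21−21.67)²/21.67 + (10−21.67)²/21.67 = 13.3231
df = 2
p-value (upper-tail) = 0.00128
→ bracket: p<0.01

p-value bracket: p<0.01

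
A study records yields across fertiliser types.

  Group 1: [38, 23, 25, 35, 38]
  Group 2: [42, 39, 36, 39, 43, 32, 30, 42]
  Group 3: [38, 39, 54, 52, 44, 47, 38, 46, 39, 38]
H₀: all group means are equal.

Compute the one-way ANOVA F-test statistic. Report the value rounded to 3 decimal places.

test statistic = 6.681

Group means [31.80, 37.88, 43.50], grand mean 39.000
SSB = Σnᵢ(x̄ᵢ−x̄)² = 471.825; SSW = ΣΣ(x−x̄ᵢ)² = 706.175
MSB = 471.825/2 = 235.9125; MSW = 706.175/20 = 35.3087
F = MSB/MSW = 6.6814
df = (2, 20)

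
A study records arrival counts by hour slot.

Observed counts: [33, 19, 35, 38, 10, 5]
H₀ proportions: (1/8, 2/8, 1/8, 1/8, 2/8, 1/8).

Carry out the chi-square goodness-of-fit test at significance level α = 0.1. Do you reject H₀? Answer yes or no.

n = 140; E_i = n·p_i = [17.50, 35.00, 17.50, 17.50, 35.00, 17.50]
χ² = (33−17.50)²/17.50 + (19−35.00)²/35.00 + (35−17.50)²/17.50 + (38−17.50)²/17.50 + (10−35.00)²/35.00 + (5−17.50)²/17.50 = 89.3429
df = 5
p-value (upper-tail) = 0.00000
At α=0.1: p < α → reject H₀

reject H₀: yes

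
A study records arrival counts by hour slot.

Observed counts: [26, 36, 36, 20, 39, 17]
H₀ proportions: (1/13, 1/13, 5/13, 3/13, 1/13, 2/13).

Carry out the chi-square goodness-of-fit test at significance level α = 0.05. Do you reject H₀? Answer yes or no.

reject H₀: yes

n = 174; E_i = n·p_i = [13.38, 13.38, 66.92, 40.15, 13.38, 26.77]
χ² = (26−13.38)²/13.38 + (36−13.38)²/13.38 + (36−66.92)²/66.92 + (20−40.15)²/40.15 + (39−13.38)²/13.38 + (17−26.77)²/26.77 = 127.0944
df = 5
p-value (upper-tail) = 0.00000
At α=0.05: p < α → reject H₀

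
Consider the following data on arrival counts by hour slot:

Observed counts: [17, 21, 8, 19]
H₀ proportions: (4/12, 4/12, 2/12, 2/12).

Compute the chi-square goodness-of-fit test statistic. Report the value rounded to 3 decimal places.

n = 65; E_i = n·p_i = [21.67, 21.67, 10.83, 10.83]
χ² = (17−21.67)²/21.67 + (21−21.67)²/21.67 + (8−10.83)²/10.83 + (19−10.83)²/10.83 = 7.9231
df = 3

test statistic = 7.923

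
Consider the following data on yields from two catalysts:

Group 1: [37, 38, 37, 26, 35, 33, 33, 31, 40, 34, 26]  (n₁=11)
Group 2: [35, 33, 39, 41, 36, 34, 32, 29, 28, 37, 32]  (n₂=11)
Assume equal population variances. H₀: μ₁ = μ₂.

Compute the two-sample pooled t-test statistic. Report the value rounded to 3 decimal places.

x̄₁=33.636, s₁=4.567, n₁=11
x̄₂=34.182, s₂=3.970, n₂=11
s_p² = [10·4.567² + 10·3.970²]/20 = 18.3091
SE = √(s_p²·(1/11+1/11)) = 1.8245
t = (33.636−34.182)/1.8245 = -0.2990
df = 20

test statistic = -0.299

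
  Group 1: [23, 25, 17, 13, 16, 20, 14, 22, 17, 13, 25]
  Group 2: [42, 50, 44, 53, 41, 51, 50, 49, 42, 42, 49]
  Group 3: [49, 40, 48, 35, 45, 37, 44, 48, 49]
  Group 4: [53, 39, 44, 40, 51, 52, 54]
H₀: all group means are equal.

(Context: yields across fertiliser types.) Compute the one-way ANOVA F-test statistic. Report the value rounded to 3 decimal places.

test statistic = 75.816

Group means [18.64, 46.64, 43.89, 47.57], grand mean 38.053
SSB = Σnᵢ(x̄ᵢ−x̄)² = 5898.201; SSW = ΣΣ(x−x̄ᵢ)² = 881.694
MSB = 5898.201/3 = 1966.0669; MSW = 881.694/34 = 25.9322
F = MSB/MSW = 75.8157
df = (3, 34)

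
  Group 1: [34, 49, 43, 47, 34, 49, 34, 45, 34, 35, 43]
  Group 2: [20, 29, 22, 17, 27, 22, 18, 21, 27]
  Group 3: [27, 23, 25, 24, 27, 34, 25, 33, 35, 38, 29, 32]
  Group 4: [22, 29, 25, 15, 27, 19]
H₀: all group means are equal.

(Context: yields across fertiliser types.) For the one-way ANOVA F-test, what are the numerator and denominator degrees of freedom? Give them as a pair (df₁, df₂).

k = 4 groups, N = 38 total
df = (k−1, N−k) = (4−1, 38−4) = (3, 34)

degrees of freedom = [3, 34]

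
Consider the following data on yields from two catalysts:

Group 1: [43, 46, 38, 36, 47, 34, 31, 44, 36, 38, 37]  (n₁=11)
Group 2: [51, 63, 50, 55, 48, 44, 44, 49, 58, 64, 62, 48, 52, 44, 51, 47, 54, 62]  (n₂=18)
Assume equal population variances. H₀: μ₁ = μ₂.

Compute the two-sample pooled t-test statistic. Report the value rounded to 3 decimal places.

test statistic = -5.671

x̄₁=39.091, s₁=5.166, n₁=11
x̄₂=52.556, s₂=6.741, n₂=18
s_p² = [10·5.166² + 17·6.741²]/27 = 38.4946
SE = √(s_p²·(1/11+1/18)) = 2.3745
t = (39.091−52.556)/2.3745 = -5.6706
df = 27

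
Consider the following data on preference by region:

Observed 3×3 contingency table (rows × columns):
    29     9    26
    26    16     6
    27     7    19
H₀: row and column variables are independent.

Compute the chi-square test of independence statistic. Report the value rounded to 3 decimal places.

test statistic = 14.886

Row totals [64, 48, 53], col totals [82, 32, 51], n=165
χ² = (29−31.81)²/31.81 + (9−12.41)²/12.41 + (26−19.78)²/19.78 + (26−23.85)²/23.85 + (16−9.31)²/9.31 + (6−14.84)²/14.84 + (27−26.34)²/26.34 + (7−10.28)²/10.28 + (19−16.38)²/16.38 = 14.8860
df = 4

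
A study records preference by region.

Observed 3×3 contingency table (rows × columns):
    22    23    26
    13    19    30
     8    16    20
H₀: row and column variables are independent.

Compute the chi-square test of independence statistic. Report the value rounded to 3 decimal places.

Row totals [71, 62, 44], col totals [43, 58, 76], n=177
χ² = (22−17.25)²/17.25 + (23−23.27)²/23.27 + (26−30.49)²/30.49 + (13−15.06)²/15.06 + (19−20.32)²/20.32 + (30−26.62)²/26.62 + (8−10.69)²/10.69 + (16−14.42)²/14.42 + (20−18.89)²/18.89 = 3.6834
df = 4

test statistic = 3.683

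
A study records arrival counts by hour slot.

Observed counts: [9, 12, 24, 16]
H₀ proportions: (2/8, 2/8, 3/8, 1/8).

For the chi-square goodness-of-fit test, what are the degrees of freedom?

df = k − 1 = 4 − 1 = 3

degrees of freedom = 3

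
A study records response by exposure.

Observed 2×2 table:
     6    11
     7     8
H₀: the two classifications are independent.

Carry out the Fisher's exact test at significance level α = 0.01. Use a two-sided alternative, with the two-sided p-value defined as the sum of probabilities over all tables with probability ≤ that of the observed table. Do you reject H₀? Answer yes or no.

Margins: r₁=17, r₂=15, c₁=13, c₂=19, n=32
p_obs = C(17,6)·C(15,7)/C(32,13); sum pmf over tables with pmf ≤ p_obs
p-value (two-sided) = 0.71979
At α=0.01: p ≥ α → fail to reject H₀

reject H₀: no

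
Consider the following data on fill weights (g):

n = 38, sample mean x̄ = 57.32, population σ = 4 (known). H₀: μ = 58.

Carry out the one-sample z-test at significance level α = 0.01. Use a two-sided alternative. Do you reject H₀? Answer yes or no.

reject H₀: no

SE = σ/√n = 4/√38 = 0.6489
z = (x̄−μ₀)/SE = (57.32−58)/0.6489 = -1.0480
p-value (two-sided) = 0.29466
At α=0.01: p ≥ α → fail to reject H₀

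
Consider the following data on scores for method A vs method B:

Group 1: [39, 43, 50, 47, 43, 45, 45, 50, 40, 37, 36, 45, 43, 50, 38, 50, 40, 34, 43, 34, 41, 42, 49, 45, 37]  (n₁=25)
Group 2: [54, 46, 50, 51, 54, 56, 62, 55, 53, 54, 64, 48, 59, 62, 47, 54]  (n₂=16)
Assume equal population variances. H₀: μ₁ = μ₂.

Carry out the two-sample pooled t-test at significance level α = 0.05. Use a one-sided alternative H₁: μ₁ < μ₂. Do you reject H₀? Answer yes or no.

reject H₀: yes

x̄₁=42.640, s₁=5.032, n₁=25
x̄₂=54.312, s₂=5.363, n₂=16
s_p² = [24·5.032² + 15·5.363²]/39 = 26.6461
SE = √(s_p²·(1/25+1/16)) = 1.6526
t = (42.640−54.312)/1.6526 = -7.0629
df = 39
p-value (one-sided, H₁ less) = 0.00000
At α=0.05: p < α → reject H₀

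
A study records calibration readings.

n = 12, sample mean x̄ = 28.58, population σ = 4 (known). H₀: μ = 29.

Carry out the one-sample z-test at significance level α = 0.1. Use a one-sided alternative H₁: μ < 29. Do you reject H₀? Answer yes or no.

SE = σ/√n = 4/√12 = 1.1547
z = (x̄−μ₀)/SE = (28.58−29)/1.1547 = -0.3637
p-value (one-sided, H₁ less) = 0.35803
At α=0.1: p ≥ α → fail to reject H₀

reject H₀: no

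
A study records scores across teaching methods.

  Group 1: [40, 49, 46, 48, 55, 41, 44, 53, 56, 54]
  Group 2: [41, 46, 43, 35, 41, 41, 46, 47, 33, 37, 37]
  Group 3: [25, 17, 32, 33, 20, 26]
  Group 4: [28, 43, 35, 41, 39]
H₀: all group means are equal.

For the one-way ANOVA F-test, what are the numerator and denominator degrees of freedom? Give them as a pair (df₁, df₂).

degrees of freedom = [3, 28]

k = 4 groups, N = 32 total
df = (k−1, N−k) = (4−1, 32−4) = (3, 28)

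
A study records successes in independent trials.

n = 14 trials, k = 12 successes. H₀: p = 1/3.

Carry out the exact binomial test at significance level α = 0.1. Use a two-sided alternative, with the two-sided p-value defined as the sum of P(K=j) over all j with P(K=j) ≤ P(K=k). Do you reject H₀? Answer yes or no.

Exact binomial: n=14, k=12, p₀=1/3=0.3333
P(X=j) = C(n,j)·p₀^j·(1−p₀)^(n−j); p = Σ P(X=j) over j with P(X=j) ≤ P(X=12)
p-value (two-sided) = 0.00008
At α=0.1: p < α → reject H₀

reject H₀: yes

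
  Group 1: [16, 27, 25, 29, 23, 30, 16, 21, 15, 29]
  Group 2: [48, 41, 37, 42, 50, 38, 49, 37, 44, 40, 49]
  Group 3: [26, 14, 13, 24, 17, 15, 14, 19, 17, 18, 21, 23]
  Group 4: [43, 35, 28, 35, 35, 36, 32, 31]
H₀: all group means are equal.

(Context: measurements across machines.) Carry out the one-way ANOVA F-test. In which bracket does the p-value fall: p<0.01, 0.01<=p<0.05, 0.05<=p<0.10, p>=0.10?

Group means [23.10, 43.18, 18.42, 34.38], grand mean 29.317
SSB = Σnᵢ(x̄ᵢ−x̄)² = 4131.550; SSW = ΣΣ(x−x̄ᵢ)² = 901.328
MSB = 4131.550/3 = 1377.1833; MSW = 901.328/37 = 24.3602
F = MSB/MSW = 56.5341
df = (3, 37)
p-value (upper-tail) = 0.00000
→ bracket: p<0.01

p-value bracket: p<0.01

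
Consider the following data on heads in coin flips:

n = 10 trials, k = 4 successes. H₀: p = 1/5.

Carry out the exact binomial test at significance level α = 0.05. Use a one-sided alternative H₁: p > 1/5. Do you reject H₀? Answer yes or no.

Exact binomial: n=10, k=4, p₀=1/5=0.2000
P(X≥4) from Σ C(n,i)·p₀^i·(1−p₀)^(n−i)
p-value (one-sided, H₁ greater) = 0.12087
At α=0.05: p ≥ α → fail to reject H₀

reject H₀: no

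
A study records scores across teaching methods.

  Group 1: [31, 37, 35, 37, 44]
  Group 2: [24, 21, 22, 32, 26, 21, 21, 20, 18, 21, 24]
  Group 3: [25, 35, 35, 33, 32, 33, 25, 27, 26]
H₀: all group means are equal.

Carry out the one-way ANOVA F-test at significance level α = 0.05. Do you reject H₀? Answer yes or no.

reject H₀: yes

Group means [36.80, 22.73, 30.11], grand mean 28.200
SSB = Σnᵢ(x̄ᵢ−x̄)² = 732.129; SSW = ΣΣ(x−x̄ᵢ)² = 377.871
MSB = 732.129/2 = 366.0646; MSW = 377.871/22 = 17.1759
F = MSB/MSW = 21.3126
df = (2, 22)
p-value (upper-tail) = 0.00001
At α=0.05: p < α → reject H₀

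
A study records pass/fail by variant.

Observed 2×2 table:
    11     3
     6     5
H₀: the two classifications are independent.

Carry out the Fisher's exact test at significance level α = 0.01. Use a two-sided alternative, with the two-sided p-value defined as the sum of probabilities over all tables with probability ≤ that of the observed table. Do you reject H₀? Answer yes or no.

Margins: r₁=14, r₂=11, c₁=17, c₂=8, n=25
p_obs = C(14,11)·C(11,6)/C(25,17); sum pmf over tables with pmf ≤ p_obs
p-value (two-sided) = 0.38917
At α=0.01: p ≥ α → fail to reject H₀

reject H₀: no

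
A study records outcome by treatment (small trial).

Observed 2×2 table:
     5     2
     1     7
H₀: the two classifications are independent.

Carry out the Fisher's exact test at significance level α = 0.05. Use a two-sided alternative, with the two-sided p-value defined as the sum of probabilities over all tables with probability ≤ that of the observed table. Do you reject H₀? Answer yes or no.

reject H₀: yes

Margins: r₁=7, r₂=8, c₁=6, c₂=9, n=15
p_obs = C(7,5)·C(8,1)/C(15,6); sum pmf over tables with pmf ≤ p_obs
p-value (two-sided) = 0.04056
At α=0.05: p < α → reject H₀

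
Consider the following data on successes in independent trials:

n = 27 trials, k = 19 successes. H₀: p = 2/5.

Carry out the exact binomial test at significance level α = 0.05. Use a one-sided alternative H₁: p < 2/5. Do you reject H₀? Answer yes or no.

Exact binomial: n=27, k=19, p₀=2/5=0.4000
P(X≤19) from Σ C(n,i)·p₀^i·(1−p₀)^(n−i)
p-value (one-sided, H₁ less) = 0.99965
At α=0.05: p ≥ α → fail to reject H₀

reject H₀: no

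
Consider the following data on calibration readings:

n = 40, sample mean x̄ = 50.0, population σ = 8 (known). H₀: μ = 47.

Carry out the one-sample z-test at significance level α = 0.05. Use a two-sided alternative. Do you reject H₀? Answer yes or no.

SE = σ/√n = 8/√40 = 1.2649
z = (x̄−μ₀)/SE = (50.0−47)/1.2649 = 2.3717
p-value (two-sided) = 0.01771
At α=0.05: p < α → reject H₀

reject H₀: yes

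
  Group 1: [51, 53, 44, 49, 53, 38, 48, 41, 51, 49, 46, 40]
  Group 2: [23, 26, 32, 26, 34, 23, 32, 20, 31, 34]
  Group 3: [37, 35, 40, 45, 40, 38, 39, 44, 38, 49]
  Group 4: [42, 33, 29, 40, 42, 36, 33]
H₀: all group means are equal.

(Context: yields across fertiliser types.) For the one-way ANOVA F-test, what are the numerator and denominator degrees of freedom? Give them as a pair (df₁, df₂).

k = 4 groups, N = 39 total
df = (k−1, N−k) = (4−1, 39−4) = (3, 35)

degrees of freedom = [3, 35]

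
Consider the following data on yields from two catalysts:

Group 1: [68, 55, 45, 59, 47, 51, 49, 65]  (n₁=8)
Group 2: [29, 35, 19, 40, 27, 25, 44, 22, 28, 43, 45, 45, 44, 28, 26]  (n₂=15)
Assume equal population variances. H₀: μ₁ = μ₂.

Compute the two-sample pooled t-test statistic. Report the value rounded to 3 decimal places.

test statistic = 5.446

x̄₁=54.875, s₁=8.459, n₁=8
x̄₂=33.333, s₂=9.309, n₂=15
s_p² = [7·8.459² + 14·9.309²]/21 = 81.6290
SE = √(s_p²·(1/8+1/15)) = 3.9554
t = (54.875−33.333)/3.9554 = 5.4461
df = 21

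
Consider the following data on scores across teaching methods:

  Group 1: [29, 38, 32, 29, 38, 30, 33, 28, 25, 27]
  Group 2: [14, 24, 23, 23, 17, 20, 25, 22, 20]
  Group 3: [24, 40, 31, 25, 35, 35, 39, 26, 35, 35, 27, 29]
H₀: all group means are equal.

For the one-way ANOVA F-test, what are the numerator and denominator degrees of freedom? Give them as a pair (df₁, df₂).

k = 3 groups, N = 31 total
df = (k−1, N−k) = (3−1, 31−3) = (2, 28)

degrees of freedom = [2, 28]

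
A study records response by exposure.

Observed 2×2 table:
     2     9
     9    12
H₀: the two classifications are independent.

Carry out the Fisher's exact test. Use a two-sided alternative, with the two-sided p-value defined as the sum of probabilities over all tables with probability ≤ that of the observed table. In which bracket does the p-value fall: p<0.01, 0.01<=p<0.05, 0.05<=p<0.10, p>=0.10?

p-value bracket: p>=0.10

Margins: r₁=11, r₂=21, c₁=11, c₂=21, n=32
p_obs = C(11,2)·C(21,9)/C(32,11); sum pmf over tables with pmf ≤ p_obs
p-value (two-sided) = 0.24806
→ bracket: p>=0.10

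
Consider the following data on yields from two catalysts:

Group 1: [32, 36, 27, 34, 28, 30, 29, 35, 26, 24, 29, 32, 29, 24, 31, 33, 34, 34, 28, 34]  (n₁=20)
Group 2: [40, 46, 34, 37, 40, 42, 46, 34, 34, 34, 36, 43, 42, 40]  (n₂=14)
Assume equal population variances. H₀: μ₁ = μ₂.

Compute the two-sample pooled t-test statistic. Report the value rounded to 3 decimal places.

x̄₁=30.450, s₁=3.605, n₁=20
x̄₂=39.143, s₂=4.365, n₂=14
s_p² = [19·3.605² + 13·4.365²]/32 = 15.4583
SE = √(s_p²·(1/20+1/14)) = 1.3701
t = (30.450−39.143)/1.3701 = -6.3449
df = 32

test statistic = -6.345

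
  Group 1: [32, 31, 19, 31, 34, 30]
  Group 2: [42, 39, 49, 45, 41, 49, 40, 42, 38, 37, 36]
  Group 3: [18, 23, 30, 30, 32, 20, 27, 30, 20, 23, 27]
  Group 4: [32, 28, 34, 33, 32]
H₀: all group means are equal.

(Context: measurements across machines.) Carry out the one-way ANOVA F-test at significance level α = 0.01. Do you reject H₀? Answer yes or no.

reject H₀: yes

Group means [29.50, 41.64, 25.45, 31.80], grand mean 32.545
SSB = Σnᵢ(x̄ᵢ−x̄)² = 1520.609; SSW = ΣΣ(x−x̄ᵢ)² = 595.573
MSB = 1520.609/3 = 506.8697; MSW = 595.573/29 = 20.5370
F = MSB/MSW = 24.6808
df = (3, 29)
p-value (upper-tail) = 0.00000
At α=0.01: p < α → reject H₀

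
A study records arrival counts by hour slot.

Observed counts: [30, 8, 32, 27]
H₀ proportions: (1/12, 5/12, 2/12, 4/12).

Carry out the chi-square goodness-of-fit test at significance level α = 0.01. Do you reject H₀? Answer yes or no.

reject H₀: yes

n = 97; E_i = n·p_i = [8.08, 40.42, 16.17, 32.33]
χ² = (30−8.08)²/8.08 + (8−40.42)²/40.42 + (32−16.17)²/16.17 + (27−32.33)²/32.33 = 101.8103
df = 3
p-value (upper-tail) = 0.00000
At α=0.01: p < α → reject H₀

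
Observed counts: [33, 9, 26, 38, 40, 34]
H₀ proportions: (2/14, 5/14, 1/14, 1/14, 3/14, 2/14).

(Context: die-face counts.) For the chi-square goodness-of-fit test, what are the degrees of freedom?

degrees of freedom = 5

df = k − 1 = 6 − 1 = 5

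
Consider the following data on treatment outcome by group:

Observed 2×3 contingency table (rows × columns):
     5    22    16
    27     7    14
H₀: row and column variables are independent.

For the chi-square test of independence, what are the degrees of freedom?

degrees of freedom = 2

df = (r−1)(c−1) = (2−1)·(3−1) = 2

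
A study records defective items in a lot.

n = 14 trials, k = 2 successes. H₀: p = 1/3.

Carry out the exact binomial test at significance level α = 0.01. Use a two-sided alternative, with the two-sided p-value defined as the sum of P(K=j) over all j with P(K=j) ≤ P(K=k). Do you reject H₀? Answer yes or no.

reject H₀: no

Exact binomial: n=14, k=2, p₀=1/3=0.3333
P(X=j) = C(n,j)·p₀^j·(1−p₀)^(n−j); p = Σ P(X=j) over j with P(X=j) ≤ P(X=2)
p-value (two-sided) = 0.16295
At α=0.01: p ≥ α → fail to reject H₀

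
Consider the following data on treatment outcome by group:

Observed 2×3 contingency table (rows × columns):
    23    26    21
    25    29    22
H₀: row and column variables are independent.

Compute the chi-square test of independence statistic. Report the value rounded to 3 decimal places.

test statistic = 0.024

Row totals [70, 76], col totals [48, 55, 43], n=146
χ² = (23−23.01)²/23.01 + (26−26.37)²/26.37 + (21−20.62)²/20.62 + (25−24.99)²/24.99 + (29−28.63)²/28.63 + (22−22.38)²/22.38 = 0.0237
df = 2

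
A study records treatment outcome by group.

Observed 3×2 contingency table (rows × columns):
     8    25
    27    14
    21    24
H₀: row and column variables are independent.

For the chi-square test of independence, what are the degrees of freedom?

degrees of freedom = 2

df = (r−1)(c−1) = (3−1)·(2−1) = 2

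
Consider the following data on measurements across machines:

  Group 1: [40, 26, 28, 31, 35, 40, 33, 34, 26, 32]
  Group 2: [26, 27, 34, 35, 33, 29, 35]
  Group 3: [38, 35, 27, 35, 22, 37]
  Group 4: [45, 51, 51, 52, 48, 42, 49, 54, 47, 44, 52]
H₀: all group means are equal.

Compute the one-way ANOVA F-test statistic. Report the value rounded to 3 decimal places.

Group means [32.50, 31.29, 32.33, 48.64], grand mean 37.441
SSB = Σnᵢ(x̄ᵢ−x̄)² = 2044.575; SSW = ΣΣ(x−x̄ᵢ)² = 665.807
MSB = 2044.575/3 = 681.5250; MSW = 665.807/30 = 22.1936
F = MSB/MSW = 30.7082
df = (3, 30)

test statistic = 30.708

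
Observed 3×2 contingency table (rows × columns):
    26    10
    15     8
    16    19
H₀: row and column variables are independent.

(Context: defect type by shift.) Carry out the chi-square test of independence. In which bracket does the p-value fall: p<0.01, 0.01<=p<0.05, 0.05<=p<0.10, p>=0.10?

p-value bracket: 0.05<=p<0.10

Row totals [36, 23, 35], col totals [57, 37], n=94
χ² = (26−21.83)²/21.83 + (10−14.17)²/14.17 + (15−13.95)²/13.95 + (8−9.05)²/9.05 + (16−21.22)²/21.22 + (19−13.78)²/13.78 = 5.4920
df = 2
p-value (upper-tail) = 0.06418
→ bracket: 0.05<=p<0.10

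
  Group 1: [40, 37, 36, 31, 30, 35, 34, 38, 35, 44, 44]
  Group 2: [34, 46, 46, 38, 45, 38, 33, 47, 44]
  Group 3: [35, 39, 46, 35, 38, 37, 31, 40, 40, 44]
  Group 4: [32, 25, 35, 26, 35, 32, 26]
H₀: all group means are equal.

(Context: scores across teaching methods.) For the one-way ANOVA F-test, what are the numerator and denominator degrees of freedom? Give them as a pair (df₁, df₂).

degrees of freedom = [3, 33]

k = 4 groups, N = 37 total
df = (k−1, N−k) = (4−1, 37−4) = (3, 33)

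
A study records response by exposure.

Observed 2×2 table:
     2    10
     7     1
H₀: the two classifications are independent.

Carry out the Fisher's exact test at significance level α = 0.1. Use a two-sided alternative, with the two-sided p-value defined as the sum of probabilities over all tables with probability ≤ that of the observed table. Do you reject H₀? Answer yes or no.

reject H₀: yes

Margins: r₁=12, r₂=8, c₁=9, c₂=11, n=20
p_obs = C(12,2)·C(8,7)/C(20,9); sum pmf over tables with pmf ≤ p_obs
p-value (two-sided) = 0.00452
At α=0.1: p < α → reject H₀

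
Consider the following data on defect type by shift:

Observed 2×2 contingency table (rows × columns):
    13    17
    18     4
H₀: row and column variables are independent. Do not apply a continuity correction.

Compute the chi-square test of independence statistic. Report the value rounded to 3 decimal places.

Row totals [30, 22], col totals [31, 21], n=52
χ² = (13−17.88)²/17.88 + (17−12.12)²/12.12 + (18−13.12)²/13.12 + (4−8.88)²/8.88 = 7.8081
df = 1

test statistic = 7.808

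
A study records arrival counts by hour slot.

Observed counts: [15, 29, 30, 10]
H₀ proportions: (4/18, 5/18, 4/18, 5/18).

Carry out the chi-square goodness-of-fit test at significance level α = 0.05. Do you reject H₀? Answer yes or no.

n = 84; E_i = n·p_i = [18.67, 23.33, 18.67, 23.33]
χ² = (15−18.67)²/18.67 + (29−23.33)²/23.33 + (30−18.67)²/18.67 + (10−23.33)²/23.33 = 16.5964
df = 3
p-value (upper-tail) = 0.00086
At α=0.05: p < α → reject H₀

reject H₀: yes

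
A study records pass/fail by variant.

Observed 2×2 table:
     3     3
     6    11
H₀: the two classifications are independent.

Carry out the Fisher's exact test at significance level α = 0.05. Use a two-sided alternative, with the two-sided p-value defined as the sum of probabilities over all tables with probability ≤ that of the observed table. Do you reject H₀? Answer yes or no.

reject H₀: no

Margins: r₁=6, r₂=17, c₁=9, c₂=14, n=23
p_obs = C(6,3)·C(17,6)/C(23,9); sum pmf over tables with pmf ≤ p_obs
p-value (two-sided) = 0.64302
At α=0.05: p ≥ α → fail to reject H₀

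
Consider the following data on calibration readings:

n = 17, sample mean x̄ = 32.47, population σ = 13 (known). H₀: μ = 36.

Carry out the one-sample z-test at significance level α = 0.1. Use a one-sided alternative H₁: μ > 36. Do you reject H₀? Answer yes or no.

SE = σ/√n = 13/√17 = 3.1530
z = (x̄−μ₀)/SE = (32.47−36)/3.1530 = -1.1196
p-value (one-sided, H₁ greater) = 0.86855
At α=0.1: p ≥ α → fail to reject H₀

reject H₀: no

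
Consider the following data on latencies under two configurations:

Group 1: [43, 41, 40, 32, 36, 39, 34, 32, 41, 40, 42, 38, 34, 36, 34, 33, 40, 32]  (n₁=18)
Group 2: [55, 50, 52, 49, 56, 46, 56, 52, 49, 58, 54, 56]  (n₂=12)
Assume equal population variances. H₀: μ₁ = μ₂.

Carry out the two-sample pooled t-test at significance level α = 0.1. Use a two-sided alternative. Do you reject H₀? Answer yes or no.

x̄₁=37.056, s₁=3.796, n₁=18
x̄₂=52.750, s₂=3.671, n₂=12
s_p² = [17·3.796² + 11·3.671²]/28 = 14.0427
SE = √(s_p²·(1/18+1/12)) = 1.3966
t = (37.056−52.750)/1.3966 = -11.2380
df = 28
p-value (two-sided) = 0.00000
At α=0.1: p < α → reject H₀

reject H₀: yes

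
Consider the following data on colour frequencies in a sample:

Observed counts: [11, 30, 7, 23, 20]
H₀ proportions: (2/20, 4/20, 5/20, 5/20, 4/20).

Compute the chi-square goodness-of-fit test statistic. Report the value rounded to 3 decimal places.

n = 91; E_i = n·p_i = [9.10, 18.20, 22.75, 22.75, 18.20]
χ² = (11−9.10)²/9.10 + (30−18.20)²/18.20 + (7−22.75)²/22.75 + (23−22.75)²/22.75 + (20−18.20)²/18.20 = 19.1319
df = 4

test statistic = 19.132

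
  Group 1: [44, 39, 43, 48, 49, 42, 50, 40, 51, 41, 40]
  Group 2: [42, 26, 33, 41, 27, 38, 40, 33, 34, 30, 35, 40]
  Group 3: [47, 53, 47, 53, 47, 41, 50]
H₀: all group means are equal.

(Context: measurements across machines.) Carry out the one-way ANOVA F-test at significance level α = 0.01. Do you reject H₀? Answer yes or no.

reject H₀: yes

Group means [44.27, 34.92, 48.29], grand mean 41.467
SSB = Σnᵢ(x̄ᵢ−x̄)² = 926.940; SSW = ΣΣ(x−x̄ᵢ)² = 624.527
MSB = 926.940/2 = 463.4698; MSW = 624.527/27 = 23.1306
F = MSB/MSW = 20.0371
df = (2, 27)
p-value (upper-tail) = 0.00000
At α=0.01: p < α → reject H₀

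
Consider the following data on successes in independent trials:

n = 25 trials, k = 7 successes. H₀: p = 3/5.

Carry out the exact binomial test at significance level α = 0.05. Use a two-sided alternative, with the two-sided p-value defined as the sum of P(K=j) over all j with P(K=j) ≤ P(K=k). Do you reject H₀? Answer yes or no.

reject H₀: yes

Exact binomial: n=25, k=7, p₀=3/5=0.6000
P(X=j) = C(n,j)·p₀^j·(1−p₀)^(n−j); p = Σ P(X=j) over j with P(X=j) ≤ P(X=7)
p-value (two-sided) = 0.00163
At α=0.05: p < α → reject H₀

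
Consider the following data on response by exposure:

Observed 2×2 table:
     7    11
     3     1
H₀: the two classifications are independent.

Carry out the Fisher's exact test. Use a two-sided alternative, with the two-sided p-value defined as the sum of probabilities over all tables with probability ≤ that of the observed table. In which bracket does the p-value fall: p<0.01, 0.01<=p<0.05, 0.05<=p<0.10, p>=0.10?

p-value bracket: p>=0.10

Margins: r₁=18, r₂=4, c₁=10, c₂=12, n=22
p_obs = C(18,7)·C(4,3)/C(22,10); sum pmf over tables with pmf ≤ p_obs
p-value (two-sided) = 0.29323
→ bracket: p>=0.10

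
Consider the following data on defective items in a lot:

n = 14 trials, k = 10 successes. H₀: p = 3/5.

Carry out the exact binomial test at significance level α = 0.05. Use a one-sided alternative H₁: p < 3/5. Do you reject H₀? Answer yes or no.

reject H₀: no

Exact binomial: n=14, k=10, p₀=3/5=0.6000
P(X≤10) from Σ C(n,i)·p₀^i·(1−p₀)^(n−i)
p-value (one-sided, H₁ less) = 0.87569
At α=0.05: p ≥ α → fail to reject H₀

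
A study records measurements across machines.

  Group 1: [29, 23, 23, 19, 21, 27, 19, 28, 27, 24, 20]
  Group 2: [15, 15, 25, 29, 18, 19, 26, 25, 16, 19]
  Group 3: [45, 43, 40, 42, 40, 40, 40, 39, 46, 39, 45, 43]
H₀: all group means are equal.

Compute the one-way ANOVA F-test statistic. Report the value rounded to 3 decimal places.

test statistic = 101.891

Group means [23.64, 20.70, 41.83], grand mean 29.364
SSB = Σnᵢ(x̄ᵢ−x̄)² = 2977.324; SSW = ΣΣ(x−x̄ᵢ)² = 438.312
MSB = 2977.324/2 = 1488.6621; MSW = 438.312/30 = 14.6104
F = MSB/MSW = 101.8906
df = (2, 30)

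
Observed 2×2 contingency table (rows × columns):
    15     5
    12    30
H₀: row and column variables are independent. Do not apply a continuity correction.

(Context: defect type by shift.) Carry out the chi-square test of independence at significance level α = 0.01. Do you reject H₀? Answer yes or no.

reject H₀: yes

Row totals [20, 42], col totals [27, 35], n=62
χ² = (15−8.71)²/8.71 + (5−11.29)²/11.29 + (12−18.29)²/18.29 + (30−23.71)²/23.71 = 11.8798
df = 1
p-value (upper-tail) = 0.00057
At α=0.01: p < α → reject H₀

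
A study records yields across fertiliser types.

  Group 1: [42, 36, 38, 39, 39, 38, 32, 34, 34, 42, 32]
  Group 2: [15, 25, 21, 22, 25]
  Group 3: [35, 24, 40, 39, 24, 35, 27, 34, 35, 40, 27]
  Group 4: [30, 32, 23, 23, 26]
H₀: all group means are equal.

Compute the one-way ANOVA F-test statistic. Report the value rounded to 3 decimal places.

test statistic = 13.627

Group means [36.91, 21.60, 32.73, 26.80], grand mean 31.500
SSB = Σnᵢ(x̄ᵢ−x̄)² = 938.909; SSW = ΣΣ(x−x̄ᵢ)² = 643.091
MSB = 938.909/3 = 312.9697; MSW = 643.091/28 = 22.9675
F = MSB/MSW = 13.6266
df = (3, 28)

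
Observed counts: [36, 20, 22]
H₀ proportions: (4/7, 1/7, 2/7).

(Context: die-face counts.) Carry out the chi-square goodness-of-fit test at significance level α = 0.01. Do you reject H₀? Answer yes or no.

n = 78; E_i = n·p_i = [44.57, 11.14, 22.29]
χ² = (36−44.57)²/44.57 + (20−11.14)²/11.14 + (22−22.29)²/22.29 = 8.6923
df = 2
p-value (upper-tail) = 0.01296
At α=0.01: p ≥ α → fail to reject H₀

reject H₀: no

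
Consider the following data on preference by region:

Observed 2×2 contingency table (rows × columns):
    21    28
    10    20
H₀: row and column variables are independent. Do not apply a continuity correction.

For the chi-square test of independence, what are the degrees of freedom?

degrees of freedom = 1

df = (r−1)(c−1) = (2−1)·(2−1) = 1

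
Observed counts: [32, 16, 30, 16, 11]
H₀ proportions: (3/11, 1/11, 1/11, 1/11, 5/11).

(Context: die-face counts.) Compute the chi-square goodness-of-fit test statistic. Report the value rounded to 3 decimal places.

test statistic = 81.218

n = 105; E_i = n·p_i = [28.64, 9.55, 9.55, 9.55, 47.73]
χ² = (32−28.64)²/28.64 + (16−9.55)²/9.55 + (30−9.55)²/9.55 + (16−9.55)²/9.55 + (11−47.73)²/47.73 = 81.2178
df = 4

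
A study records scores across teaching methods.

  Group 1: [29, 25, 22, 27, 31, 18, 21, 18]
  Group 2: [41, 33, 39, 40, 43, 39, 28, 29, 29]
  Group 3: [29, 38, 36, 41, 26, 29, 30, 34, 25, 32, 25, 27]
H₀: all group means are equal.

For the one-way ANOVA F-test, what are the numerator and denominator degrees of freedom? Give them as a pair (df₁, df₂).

degrees of freedom = [2, 26]

k = 3 groups, N = 29 total
df = (k−1, N−k) = (3−1, 29−3) = (2, 26)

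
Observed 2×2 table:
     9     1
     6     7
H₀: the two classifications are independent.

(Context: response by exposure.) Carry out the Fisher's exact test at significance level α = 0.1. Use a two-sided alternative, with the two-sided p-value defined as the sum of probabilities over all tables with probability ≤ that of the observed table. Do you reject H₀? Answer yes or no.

reject H₀: yes

Margins: r₁=10, r₂=13, c₁=15, c₂=8, n=23
p_obs = C(10,9)·C(13,6)/C(23,15); sum pmf over tables with pmf ≤ p_obs
p-value (two-sided) = 0.07430
At α=0.1: p < α → reject H₀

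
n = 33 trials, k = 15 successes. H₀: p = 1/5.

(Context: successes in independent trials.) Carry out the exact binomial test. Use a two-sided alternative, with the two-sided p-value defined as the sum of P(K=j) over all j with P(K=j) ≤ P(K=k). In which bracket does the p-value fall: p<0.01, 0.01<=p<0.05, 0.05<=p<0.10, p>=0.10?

p-value bracket: p<0.01

Exact binomial: n=33, k=15, p₀=1/5=0.2000
P(X=j) = C(n,j)·p₀^j·(1−p₀)^(n−j); p = Σ P(X=j) over j with P(X=j) ≤ P(X=15)
p-value (two-sided) = 0.00084
→ bracket: p<0.01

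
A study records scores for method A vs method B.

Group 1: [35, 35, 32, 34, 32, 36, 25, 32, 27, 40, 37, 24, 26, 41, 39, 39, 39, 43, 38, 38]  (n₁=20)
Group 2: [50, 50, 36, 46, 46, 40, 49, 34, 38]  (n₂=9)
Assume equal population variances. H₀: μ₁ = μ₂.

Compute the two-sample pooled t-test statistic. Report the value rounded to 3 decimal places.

test statistic = -3.716

x̄₁=34.600, s₁=5.557, n₁=20
x̄₂=43.222, s₂=6.280, n₂=9
s_p² = [19·5.557² + 8·6.280²]/27 = 33.4206
SE = √(s_p²·(1/20+1/9)) = 2.3204
t = (34.600−43.222)/2.3204 = -3.7158
df = 27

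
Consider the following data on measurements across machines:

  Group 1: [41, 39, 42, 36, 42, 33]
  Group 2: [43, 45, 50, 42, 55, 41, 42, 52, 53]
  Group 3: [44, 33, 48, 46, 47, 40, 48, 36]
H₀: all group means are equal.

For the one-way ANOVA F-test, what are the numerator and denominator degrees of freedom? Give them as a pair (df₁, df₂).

degrees of freedom = [2, 20]

k = 3 groups, N = 23 total
df = (k−1, N−k) = (3−1, 23−3) = (2, 20)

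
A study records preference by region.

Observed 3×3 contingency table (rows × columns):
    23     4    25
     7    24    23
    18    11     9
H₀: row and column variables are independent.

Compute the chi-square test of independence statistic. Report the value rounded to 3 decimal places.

test statistic = 27.596

Row totals [52, 54, 38], col totals [48, 39, 57], n=144
χ² = (23−17.33)²/17.33 + (4−14.08)²/14.08 + (25−20.58)²/20.58 + (7−18.00)²/18.00 + (24−14.62)²/14.62 + (23−21.38)²/21.38 + (18−12.67)²/12.67 + (11−10.29)²/10.29 + (9−15.04)²/15.04 = 27.5961
df = 4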